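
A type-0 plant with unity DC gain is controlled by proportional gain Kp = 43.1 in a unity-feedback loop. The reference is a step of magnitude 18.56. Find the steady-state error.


e_ss = R/(1 + Kp) = 18.56/(1 + 43.1) = 18.56/44.1000 = 0.4209

0.4209


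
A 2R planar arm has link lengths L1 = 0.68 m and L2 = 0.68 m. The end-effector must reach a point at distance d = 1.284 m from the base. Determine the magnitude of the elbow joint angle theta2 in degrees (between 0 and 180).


cos(th2) = (d^2 - L1^2 - L2^2)/(2*L1*L2) = (1.284^2 - 0.68^2 - 0.68^2)/(2*0.68*0.68) = 0.78271626
th2 = acos(0.78271626) = 38.4900 deg

38.4900 degrees


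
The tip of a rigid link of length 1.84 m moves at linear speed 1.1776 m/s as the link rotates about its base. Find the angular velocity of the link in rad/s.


omega = v / L = 1.1776 / 1.84 = 0.6400

0.6400 rad/s


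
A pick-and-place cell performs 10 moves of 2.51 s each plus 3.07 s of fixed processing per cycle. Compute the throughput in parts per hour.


T_cycle = 10*2.51 + 3.07 = 28.1700 s
rate = 3600/T = 127.7955

127.7955 parts/hour


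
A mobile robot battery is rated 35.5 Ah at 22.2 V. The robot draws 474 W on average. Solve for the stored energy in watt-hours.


E = capacity * V = 35.5*22.2 = 788.1000

788.1000 Wh


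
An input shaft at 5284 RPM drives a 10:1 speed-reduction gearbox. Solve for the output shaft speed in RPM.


omega_out = omega_in / N = 5284 / 10 = 528.4000

528.4000 RPM


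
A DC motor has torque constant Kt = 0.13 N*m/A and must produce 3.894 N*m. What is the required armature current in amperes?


I = tau / Kt = 3.894/0.13 = 29.9538

29.9538 A


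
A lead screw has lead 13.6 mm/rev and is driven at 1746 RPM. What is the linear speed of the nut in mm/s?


v = lead * (RPM/60) = 13.6*1746/60 = 395.7600

395.7600 mm/s


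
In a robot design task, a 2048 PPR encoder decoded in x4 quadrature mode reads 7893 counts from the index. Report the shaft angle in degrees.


angle = counts * 360 / (PPR*4) = 7893 * 360 / 8192 = 346.8604

346.8604 degrees


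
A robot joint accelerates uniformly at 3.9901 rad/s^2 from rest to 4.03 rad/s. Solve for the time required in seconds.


t = delta_omega / alpha = 4.03 / 3.9901 = 1.0100

1.0100 s


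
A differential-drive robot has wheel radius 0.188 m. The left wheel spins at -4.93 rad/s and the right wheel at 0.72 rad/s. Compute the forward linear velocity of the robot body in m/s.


v = r*(wR + wL)/2 = 0.188*(0.72 + -4.93)/2 = -0.3957

-0.3957 m/s


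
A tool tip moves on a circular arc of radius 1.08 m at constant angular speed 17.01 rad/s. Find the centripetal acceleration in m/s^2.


a_c = omega^2 * r = 17.01^2 * 1.08 = 312.4873

312.4873 m/s^2


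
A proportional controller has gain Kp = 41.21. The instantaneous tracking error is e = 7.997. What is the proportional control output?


u_P = Kp * e = 41.21 * 7.997 = 329.5564

329.5564


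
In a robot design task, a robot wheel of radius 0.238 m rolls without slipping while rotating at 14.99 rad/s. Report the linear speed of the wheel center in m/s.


v = omega * r = 14.99 * 0.238 = 3.5676

3.5676 m/s


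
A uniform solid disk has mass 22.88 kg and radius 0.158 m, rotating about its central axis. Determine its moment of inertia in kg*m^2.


I = (1/2)*m*R^2 = 0.5*22.88*0.158^2 = 0.2856

0.2856 kg*m^2


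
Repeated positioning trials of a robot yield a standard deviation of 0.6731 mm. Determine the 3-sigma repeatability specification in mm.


repeatability = 3*sigma = 3*0.6731 = 2.0193

2.0193 mm


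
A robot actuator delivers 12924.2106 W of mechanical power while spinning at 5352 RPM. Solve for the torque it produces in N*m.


omega = 5352 * 2*pi/60 = 560.460129 rad/s
tau = P / omega = 12924.2106 / 560.460129 = 23.0600

23.0600 N*m


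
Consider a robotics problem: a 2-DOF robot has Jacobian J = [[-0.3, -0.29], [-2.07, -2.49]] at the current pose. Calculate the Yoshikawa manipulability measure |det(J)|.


det(J) = -0.3*-2.49 - (-0.29)*(-2.07) = 0.1467
|det(J)| = 0.1467

0.1467


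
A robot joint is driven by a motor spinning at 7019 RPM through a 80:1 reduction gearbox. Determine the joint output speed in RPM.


omega_joint = omega_motor / N = 7019 / 80 = 87.7375

87.7375 RPM


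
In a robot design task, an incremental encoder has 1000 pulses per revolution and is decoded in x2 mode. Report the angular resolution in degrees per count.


resolution = 360 / (PPR * 2) = 360 / 2000 = 0.1800

0.1800 degrees


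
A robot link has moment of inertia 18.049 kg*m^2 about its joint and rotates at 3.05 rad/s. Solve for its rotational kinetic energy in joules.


KE = (1/2)*I*omega^2 = 0.5*18.049*3.05^2 = 83.9504

83.9504 J


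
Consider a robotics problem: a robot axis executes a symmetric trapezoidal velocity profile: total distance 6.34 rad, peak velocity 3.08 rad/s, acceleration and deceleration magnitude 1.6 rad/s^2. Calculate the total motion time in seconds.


t_acc = v/a = 3.08/1.6 = 1.925000 s
d_acc = v^2/(2a) = 2.964500 rad (each ramp)
d_cruise = 6.34 - 2*2.964500 = 0.411000 rad
t_cruise = 0.411000/3.08 = 0.133442 s
t_total = 2*1.925000 + 0.133442 = 3.9834

3.9834 s


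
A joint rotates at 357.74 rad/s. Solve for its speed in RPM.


RPM = 357.74 * 60/(2*pi) = 3416.1654

3416.1654 RPM


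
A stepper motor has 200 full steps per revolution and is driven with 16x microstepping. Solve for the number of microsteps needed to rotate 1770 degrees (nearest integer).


step_size = 360/(200*16) = 360/3200 = 0.112500 deg
n = 1770/(360/3200) = 1770*3200/360 = 15733.3333 -> 15733

15733 steps


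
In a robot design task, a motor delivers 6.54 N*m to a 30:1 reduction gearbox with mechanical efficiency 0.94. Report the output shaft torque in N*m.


tau_out = tau_in * N * eta = 6.54 * 30 * 0.94 = 184.4280

184.4280 N*m


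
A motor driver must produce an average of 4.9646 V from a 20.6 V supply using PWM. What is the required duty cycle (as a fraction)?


D = V_avg/V_supply = 4.9646/20.6 = 0.2410

0.2410


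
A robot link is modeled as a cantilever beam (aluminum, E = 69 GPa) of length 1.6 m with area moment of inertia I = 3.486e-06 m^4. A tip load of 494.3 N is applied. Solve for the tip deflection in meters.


delta = F*L^3/(3*E*I) = 494.3*1.6^3/(3*6.900e+10*3.486e-06)
      = 2024.6528/721602 = 0.0028

0.0028 m


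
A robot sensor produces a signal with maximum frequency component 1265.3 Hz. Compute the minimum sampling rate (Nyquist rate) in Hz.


f_s,min = 2*f_max = 2*1265.3 = 2530.6000

2530.6000 Hz


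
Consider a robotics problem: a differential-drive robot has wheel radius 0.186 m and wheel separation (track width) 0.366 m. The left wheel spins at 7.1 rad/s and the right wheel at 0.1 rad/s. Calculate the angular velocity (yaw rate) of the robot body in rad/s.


omega = r*(wR - wL)/L = 0.186*(0.1 - (7.1))/0.366 = -3.5574

-3.5574 rad/s


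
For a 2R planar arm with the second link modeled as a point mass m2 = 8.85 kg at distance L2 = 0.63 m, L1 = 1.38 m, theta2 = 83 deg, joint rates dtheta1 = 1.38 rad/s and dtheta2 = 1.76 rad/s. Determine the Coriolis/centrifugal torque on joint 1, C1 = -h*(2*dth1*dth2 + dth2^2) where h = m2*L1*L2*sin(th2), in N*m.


h = m2*L1*L2*sin(th2) = 8.85*1.38*0.63*sin(83 deg) = 7.636839
C1 = -h*(2*1.38*1.76 + 1.76^2) = -7.636839*7.9552 = -60.7526

-60.7526 N*m


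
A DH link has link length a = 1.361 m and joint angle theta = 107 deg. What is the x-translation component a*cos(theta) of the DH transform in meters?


a*cos(theta) = 1.361*cos(107 deg) = -0.3979

-0.3979 m


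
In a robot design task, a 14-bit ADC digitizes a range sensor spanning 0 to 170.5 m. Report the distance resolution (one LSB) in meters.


res = range / 2^n = 170.5/2^14 = 170.5/16384 = 0.0104

0.0104 m


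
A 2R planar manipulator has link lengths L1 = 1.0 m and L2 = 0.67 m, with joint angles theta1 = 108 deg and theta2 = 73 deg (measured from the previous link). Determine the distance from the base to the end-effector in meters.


x = L1*cos(th1) + L2*cos(th1+th2) = -0.978915
y = L1*sin(th1) + L2*sin(th1+th2) = 0.939363
d = sqrt(x^2 + y^2) = sqrt(0.958275 + 0.882403) = 1.3567

1.3567 m


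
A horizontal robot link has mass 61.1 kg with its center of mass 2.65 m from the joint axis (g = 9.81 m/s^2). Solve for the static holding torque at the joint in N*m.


tau = m*g*L = 61.1 * 9.81 * 2.65 = 1588.3862

1588.3862 N*m


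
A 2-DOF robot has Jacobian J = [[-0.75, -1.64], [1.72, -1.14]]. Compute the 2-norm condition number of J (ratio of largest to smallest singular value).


JJ^T eigenvalues: trace(JJ^T) = 7.5101, det(JJ^T) = det(J)^2 = 13.51150564
s_max^2 = (7.5101 + sqrt(2.35557945))/2 = 4.52244485
s_min^2 = (7.5101 - sqrt(2.35557945))/2 = 2.98765515
kappa = s_max/s_min = sqrt(4.52244485/2.98765515) = 1.2303

1.2303


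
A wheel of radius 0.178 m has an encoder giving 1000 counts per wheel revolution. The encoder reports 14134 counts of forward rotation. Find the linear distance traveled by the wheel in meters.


revs = 14134/1000 = 14.134000
d = revs * 2*pi*r = 14.134000 * 2*pi*0.178 = 15.8076

15.8076 m


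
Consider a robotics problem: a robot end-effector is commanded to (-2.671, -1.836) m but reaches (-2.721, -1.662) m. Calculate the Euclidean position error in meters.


dx = -2.721 - (-2.671) = -0.0500, dy = -1.662 - (-1.836) = 0.1740
err = sqrt(0.002500 + 0.030276) = 0.1810

0.1810 m


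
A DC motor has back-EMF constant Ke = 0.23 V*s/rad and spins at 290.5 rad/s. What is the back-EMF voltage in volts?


V_emf = Ke * omega = 0.23*290.5 = 66.8150

66.8150 V


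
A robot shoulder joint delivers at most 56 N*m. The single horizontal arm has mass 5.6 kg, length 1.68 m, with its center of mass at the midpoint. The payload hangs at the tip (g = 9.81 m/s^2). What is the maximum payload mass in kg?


tau_arm = m_arm*g*(L/2) = 5.6*9.81*1.68/2 = 46.1462 N*m
tau_payload = tau_max - tau_arm = 56 - 46.1462 = 9.8538
m_payload = tau_payload / (g*L) = 9.8538 / (9.81*1.68) = 0.5979

0.5979 kg


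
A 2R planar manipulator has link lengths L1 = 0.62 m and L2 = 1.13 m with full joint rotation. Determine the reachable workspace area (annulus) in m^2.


r_max = L1 + L2 = 1.7500, r_min = |L1 - L2| = 0.5100
A = pi*(r_max^2 - r_min^2) = pi*(3.0625 - 0.2601) = 8.8040

8.8040 m^2


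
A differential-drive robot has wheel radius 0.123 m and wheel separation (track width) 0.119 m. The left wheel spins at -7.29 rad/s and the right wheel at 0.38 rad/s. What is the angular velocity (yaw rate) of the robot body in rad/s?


omega = r*(wR - wL)/L = 0.123*(0.38 - (-7.29))/0.119 = 7.9278

7.9278 rad/s


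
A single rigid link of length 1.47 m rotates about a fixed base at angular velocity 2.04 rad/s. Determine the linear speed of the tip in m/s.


v = L*omega = 1.47 * 2.04 = 2.9988

2.9988 m/s


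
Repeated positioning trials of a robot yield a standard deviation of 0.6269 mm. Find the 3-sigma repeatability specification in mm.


repeatability = 3*sigma = 3*0.6269 = 1.8807

1.8807 mm


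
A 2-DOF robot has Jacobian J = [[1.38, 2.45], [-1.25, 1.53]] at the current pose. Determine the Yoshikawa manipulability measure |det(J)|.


det(J) = 1.38*1.53 - (2.45)*(-1.25) = 5.1739
|det(J)| = 5.1739

5.1739


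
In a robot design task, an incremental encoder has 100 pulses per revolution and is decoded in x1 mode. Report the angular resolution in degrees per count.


resolution = 360 / (PPR * 1) = 360 / 100 = 3.6000

3.6000 degrees


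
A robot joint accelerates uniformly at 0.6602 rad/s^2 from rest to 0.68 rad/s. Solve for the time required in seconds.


t = delta_omega / alpha = 0.68 / 0.6602 = 1.0300

1.0300 s


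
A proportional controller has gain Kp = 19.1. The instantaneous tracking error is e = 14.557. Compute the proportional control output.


u_P = Kp * e = 19.1 * 14.557 = 278.0387

278.0387


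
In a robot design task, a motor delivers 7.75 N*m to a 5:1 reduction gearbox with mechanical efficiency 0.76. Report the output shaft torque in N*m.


tau_out = tau_in * N * eta = 7.75 * 5 * 0.76 = 29.4500

29.4500 N*m


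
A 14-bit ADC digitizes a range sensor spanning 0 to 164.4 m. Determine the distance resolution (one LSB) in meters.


res = range / 2^n = 164.4/2^14 = 164.4/16384 = 0.0100

0.0100 m


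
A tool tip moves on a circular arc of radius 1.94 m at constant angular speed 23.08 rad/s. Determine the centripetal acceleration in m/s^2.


a_c = omega^2 * r = 23.08^2 * 1.94 = 1033.4116

1033.4116 m/s^2


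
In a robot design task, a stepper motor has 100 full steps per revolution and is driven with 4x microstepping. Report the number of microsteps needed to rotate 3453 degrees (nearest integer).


step_size = 360/(100*4) = 360/400 = 0.900000 deg
n = 3453/(360/400) = 3453*400/360 = 3836.6667 -> 3837

3837 steps


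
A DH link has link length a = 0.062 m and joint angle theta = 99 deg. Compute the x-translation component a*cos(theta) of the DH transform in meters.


a*cos(theta) = 0.062*cos(99 deg) = -0.0097

-0.0097 m


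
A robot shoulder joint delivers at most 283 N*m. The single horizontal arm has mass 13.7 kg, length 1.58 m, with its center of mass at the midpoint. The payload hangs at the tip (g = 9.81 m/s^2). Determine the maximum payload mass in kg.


tau_arm = m_arm*g*(L/2) = 13.7*9.81*1.58/2 = 106.1736 N*m
tau_payload = tau_max - tau_arm = 283 - 106.1736 = 176.8264
m_payload = tau_payload / (g*L) = 176.8264 / (9.81*1.58) = 11.4083

11.4083 kg


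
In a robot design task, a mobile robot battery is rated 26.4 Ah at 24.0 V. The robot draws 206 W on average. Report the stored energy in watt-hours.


E = capacity * V = 26.4*24.0 = 633.6000

633.6000 Wh


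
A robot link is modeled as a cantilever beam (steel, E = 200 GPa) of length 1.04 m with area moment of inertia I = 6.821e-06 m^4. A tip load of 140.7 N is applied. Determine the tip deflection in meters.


delta = F*L^3/(3*E*I) = 140.7*1.04^3/(3*2.000e+11*6.821e-06)
      = 158.2683648/4092600 = 3.8672e-05

3.8672e-05 m


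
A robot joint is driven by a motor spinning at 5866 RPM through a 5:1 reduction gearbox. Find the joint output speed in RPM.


omega_joint = omega_motor / N = 5866 / 5 = 1173.2000

1173.2000 RPM


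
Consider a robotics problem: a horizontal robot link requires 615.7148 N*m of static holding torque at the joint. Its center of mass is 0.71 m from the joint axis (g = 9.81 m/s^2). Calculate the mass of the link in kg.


m = tau / (g*L) = 615.7148 / (9.81 * 0.71) = 88.4000

88.4000 kg


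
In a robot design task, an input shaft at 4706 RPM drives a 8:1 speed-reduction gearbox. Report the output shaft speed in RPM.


omega_out = omega_in / N = 4706 / 8 = 588.2500

588.2500 RPM


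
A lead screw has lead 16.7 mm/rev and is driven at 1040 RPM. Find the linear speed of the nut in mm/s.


v = lead * (RPM/60) = 16.7*1040/60 = 289.4667

289.4667 mm/s


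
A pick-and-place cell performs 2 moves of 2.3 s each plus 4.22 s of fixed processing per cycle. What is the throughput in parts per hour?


T_cycle = 2*2.3 + 4.22 = 8.8200 s
rate = 3600/T = 408.1633

408.1633 parts/hour


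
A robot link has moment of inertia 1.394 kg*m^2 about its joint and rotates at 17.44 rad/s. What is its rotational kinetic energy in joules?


KE = (1/2)*I*omega^2 = 0.5*1.394*17.44^2 = 211.9951

211.9951 J


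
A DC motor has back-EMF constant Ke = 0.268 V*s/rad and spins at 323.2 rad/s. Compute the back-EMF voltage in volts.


V_emf = Ke * omega = 0.268*323.2 = 86.6176

86.6176 V


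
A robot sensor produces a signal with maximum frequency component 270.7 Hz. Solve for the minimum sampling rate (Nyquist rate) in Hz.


f_s,min = 2*f_max = 2*270.7 = 541.4000

541.4000 Hz


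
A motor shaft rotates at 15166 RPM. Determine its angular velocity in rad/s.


omega = 15166 * 2*pi/60 = 1588.1798

1588.1798 rad/s


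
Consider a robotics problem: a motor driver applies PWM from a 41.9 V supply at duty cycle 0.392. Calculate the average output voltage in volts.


V_avg = V_supply * D = 41.9*0.392 = 16.4248

16.4248 V


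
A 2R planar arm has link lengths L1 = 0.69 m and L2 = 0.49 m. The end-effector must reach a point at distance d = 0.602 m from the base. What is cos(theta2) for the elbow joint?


cos(th2) = (d^2 - L1^2 - L2^2)/(2*L1*L2) = (0.602^2 - 0.69^2 - 0.49^2)/(2*0.69*0.49) = -0.5232

-0.5232


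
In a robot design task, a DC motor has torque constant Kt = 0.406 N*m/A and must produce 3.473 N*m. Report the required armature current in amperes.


I = tau / Kt = 3.473/0.406 = 8.5542

8.5542 A


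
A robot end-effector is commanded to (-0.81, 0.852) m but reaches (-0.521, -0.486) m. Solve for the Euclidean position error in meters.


dx = -0.521 - (-0.81) = 0.2890, dy = -0.486 - (0.852) = -1.3380
err = sqrt(0.083521 + 1.790244) = 1.3689

1.3689 m


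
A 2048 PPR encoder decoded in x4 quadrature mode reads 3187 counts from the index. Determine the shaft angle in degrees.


angle = counts * 360 / (PPR*4) = 3187 * 360 / 8192 = 140.0537

140.0537 degrees


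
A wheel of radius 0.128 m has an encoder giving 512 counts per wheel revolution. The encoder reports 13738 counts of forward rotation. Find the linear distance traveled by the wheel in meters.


revs = 13738/512 = 26.832031
d = revs * 2*pi*r = 26.832031 * 2*pi*0.128 = 21.5796

21.5796 m


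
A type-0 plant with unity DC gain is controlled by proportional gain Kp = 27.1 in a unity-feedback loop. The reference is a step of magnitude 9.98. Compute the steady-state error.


e_ss = R/(1 + Kp) = 9.98/(1 + 27.1) = 9.98/28.1000 = 0.3552

0.3552


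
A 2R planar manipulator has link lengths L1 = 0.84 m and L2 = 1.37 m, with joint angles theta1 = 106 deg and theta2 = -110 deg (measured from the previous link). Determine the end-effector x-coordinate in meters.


x = L1*cos(th1) + L2*cos(th1+th2) = 0.84*cos(106 deg) + 1.37*cos(-4 deg) = 1.1351

1.1351 m


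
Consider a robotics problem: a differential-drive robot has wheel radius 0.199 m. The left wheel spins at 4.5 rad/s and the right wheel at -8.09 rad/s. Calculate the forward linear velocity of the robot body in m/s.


v = r*(wR + wL)/2 = 0.199*(-8.09 + 4.5)/2 = -0.3572

-0.3572 m/s


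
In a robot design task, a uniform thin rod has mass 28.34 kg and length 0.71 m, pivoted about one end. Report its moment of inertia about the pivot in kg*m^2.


I = (1/3)*m*L^2 = (1/3)*28.34*0.71^2 = 4.7621

4.7621 kg*m^2


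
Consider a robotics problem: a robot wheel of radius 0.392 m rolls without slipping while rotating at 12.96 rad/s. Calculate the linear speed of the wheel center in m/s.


v = omega * r = 12.96 * 0.392 = 5.0803

5.0803 m/s


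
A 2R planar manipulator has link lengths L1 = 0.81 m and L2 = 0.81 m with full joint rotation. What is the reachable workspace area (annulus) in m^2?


r_max = L1 + L2 = 1.6200, r_min = |L1 - L2| = 0
A = pi*(r_max^2 - r_min^2) = pi*(2.6244 - 0) = 8.2448

8.2448 m^2


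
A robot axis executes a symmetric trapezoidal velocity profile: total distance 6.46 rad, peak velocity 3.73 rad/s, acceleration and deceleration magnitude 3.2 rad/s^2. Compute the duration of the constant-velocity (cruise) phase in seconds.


t_acc = v/a = 1.165625 s, d_acc = v^2/(2a) = 2.173891 rad each
d_cruise = 6.46 - 2*2.173891 = 2.112218 rad
t_cruise = d_cruise/v = 2.112218/3.73 = 0.5663

0.5663 s


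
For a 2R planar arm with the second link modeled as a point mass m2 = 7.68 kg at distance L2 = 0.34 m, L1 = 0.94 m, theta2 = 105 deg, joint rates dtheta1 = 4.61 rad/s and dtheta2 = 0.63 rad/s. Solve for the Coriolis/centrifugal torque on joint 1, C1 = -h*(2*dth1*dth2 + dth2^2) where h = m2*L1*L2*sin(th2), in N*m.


h = m2*L1*L2*sin(th2) = 7.68*0.94*0.34*sin(105 deg) = 2.370892
C1 = -h*(2*4.61*0.63 + 0.63^2) = -2.370892*6.2055 = -14.7126

-14.7126 N*m


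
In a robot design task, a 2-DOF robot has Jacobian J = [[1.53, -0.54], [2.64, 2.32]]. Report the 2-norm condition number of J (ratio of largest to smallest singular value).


JJ^T eigenvalues: trace(JJ^T) = 14.9845, det(JJ^T) = det(J)^2 = 24.75261504
s_max^2 = (14.9845 + sqrt(125.52478009))/2 = 13.09414209
s_min^2 = (14.9845 - sqrt(125.52478009))/2 = 1.89035791
kappa = s_max/s_min = sqrt(13.09414209/1.89035791) = 2.6319

2.6319


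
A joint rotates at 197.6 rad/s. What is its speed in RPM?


RPM = 197.6 * 60/(2*pi) = 1886.9410

1886.9410 RPM


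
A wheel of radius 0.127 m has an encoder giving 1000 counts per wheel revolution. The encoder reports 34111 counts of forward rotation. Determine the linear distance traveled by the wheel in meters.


revs = 34111/1000 = 34.111000
d = revs * 2*pi*r = 34.111000 * 2*pi*0.127 = 27.2194

27.2194 m


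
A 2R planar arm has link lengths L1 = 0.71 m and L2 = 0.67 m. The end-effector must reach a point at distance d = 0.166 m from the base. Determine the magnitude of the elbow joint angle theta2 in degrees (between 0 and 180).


cos(th2) = (d^2 - L1^2 - L2^2)/(2*L1*L2) = (0.166^2 - 0.71^2 - 0.67^2)/(2*0.71*0.67) = -0.97271810
th2 = acos(-0.97271810) = 166.5857 deg

166.5857 degrees


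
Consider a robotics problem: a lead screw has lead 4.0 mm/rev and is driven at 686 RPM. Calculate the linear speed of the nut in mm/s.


v = lead * (RPM/60) = 4.0*686/60 = 45.7333

45.7333 mm/s


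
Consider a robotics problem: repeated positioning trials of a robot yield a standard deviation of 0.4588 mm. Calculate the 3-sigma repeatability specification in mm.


repeatability = 3*sigma = 3*0.4588 = 1.3764

1.3764 mm


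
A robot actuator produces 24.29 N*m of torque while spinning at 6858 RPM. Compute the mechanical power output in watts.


omega = 6858 * 2*pi/60 = 718.168081 rad/s
P = tau * omega = 24.29 * 718.168081 = 17444.3027

17444.3027 W


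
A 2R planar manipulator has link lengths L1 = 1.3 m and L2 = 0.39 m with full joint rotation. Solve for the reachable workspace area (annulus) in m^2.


r_max = L1 + L2 = 1.6900, r_min = |L1 - L2| = 0.9100
A = pi*(r_max^2 - r_min^2) = pi*(2.8561 - 0.8281) = 6.3711

6.3711 m^2


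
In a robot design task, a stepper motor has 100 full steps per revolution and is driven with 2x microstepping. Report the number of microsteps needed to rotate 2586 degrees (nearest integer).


step_size = 360/(100*2) = 360/200 = 1.800000 deg
n = 2586/(360/200) = 2586*200/360 = 1436.6667 -> 1437

1437 steps


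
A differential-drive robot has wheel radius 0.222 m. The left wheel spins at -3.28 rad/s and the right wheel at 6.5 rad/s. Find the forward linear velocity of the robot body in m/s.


v = r*(wR + wL)/2 = 0.222*(6.5 + -3.28)/2 = 0.3574

0.3574 m/s


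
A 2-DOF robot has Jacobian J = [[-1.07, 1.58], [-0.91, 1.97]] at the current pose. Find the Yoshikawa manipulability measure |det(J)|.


det(J) = -1.07*1.97 - (1.58)*(-0.91) = -0.6701
|det(J)| = 0.6701

0.6701


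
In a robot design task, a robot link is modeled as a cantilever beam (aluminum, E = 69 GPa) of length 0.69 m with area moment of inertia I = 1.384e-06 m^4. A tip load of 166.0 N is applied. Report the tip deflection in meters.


delta = F*L^3/(3*E*I) = 166.0*0.69^3/(3*6.900e+10*1.384e-06)
      = 54.532494/286488 = 1.9035e-04

1.9035e-04 m


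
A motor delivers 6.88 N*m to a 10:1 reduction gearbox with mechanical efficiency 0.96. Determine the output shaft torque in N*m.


tau_out = tau_in * N * eta = 6.88 * 10 * 0.96 = 66.0480

66.0480 N*m


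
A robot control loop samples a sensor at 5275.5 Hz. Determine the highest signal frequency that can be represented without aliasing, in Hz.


f_max = f_s/2 = 5275.5/2 = 2637.7500

2637.7500 Hz


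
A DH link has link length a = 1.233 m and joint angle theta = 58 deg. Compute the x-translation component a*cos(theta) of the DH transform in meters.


a*cos(theta) = 1.233*cos(58 deg) = 0.6534

0.6534 m


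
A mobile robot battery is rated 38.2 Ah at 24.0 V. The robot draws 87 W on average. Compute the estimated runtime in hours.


E = 38.2*24.0 = 916.8000 Wh
t = E/P = 916.8000/87 = 10.5379

10.5379 hours


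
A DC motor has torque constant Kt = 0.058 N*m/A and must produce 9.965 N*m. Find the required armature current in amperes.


I = tau / Kt = 9.965/0.058 = 171.8103

171.8103 A


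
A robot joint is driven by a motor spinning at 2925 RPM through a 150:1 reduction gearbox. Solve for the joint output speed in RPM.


omega_joint = omega_motor / N = 2925 / 150 = 19.5000

19.5000 RPM


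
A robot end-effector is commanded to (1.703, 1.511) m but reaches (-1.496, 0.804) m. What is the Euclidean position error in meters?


dx = -1.496 - (1.703) = -3.1990, dy = 0.804 - (1.511) = -0.7070
err = sqrt(10.233601 + 0.499849) = 3.2762

3.2762 m


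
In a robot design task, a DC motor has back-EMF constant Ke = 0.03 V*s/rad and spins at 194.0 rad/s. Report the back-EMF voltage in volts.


V_emf = Ke * omega = 0.03*194.0 = 5.8200

5.8200 V


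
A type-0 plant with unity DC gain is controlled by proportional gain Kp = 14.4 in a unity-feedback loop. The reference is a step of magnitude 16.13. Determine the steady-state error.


e_ss = R/(1 + Kp) = 16.13/(1 + 14.4) = 16.13/15.4000 = 1.0474

1.0474


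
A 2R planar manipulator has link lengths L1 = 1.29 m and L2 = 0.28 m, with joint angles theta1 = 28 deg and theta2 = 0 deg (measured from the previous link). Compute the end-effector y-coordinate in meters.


y = L1*sin(th1) + L2*sin(th1+th2) = 1.29*sin(28 deg) + 0.28*sin(28 deg) = 0.7371

0.7371 m


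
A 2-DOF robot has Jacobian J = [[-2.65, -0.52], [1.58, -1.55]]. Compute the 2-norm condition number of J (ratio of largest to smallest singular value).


JJ^T eigenvalues: trace(JJ^T) = 12.1918, det(JJ^T) = det(J)^2 = 24.29602681
s_max^2 = (12.1918 + sqrt(51.45588000))/2 = 9.68253770
s_min^2 = (12.1918 - sqrt(51.45588000))/2 = 2.50926230
kappa = s_max/s_min = sqrt(9.68253770/2.50926230) = 1.9644

1.9644


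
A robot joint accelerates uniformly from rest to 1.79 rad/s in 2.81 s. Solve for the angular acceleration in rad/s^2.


alpha = delta_omega / t = 1.79 / 2.81 = 0.6370

0.6370 rad/s^2


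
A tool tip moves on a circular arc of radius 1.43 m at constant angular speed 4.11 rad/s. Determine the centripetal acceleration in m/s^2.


a_c = omega^2 * r = 4.11^2 * 1.43 = 24.1557

24.1557 m/s^2


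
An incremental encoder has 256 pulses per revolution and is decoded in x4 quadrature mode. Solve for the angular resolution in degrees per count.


resolution = 360 / (PPR * 4) = 360 / 1024 = 0.3516

0.3516 degrees


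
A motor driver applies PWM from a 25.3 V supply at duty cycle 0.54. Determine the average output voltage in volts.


V_avg = V_supply * D = 25.3*0.54 = 13.6620

13.6620 V


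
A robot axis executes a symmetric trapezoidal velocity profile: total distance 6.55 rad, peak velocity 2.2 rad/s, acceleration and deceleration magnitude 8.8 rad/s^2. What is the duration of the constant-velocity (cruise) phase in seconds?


t_acc = v/a = 0.250000 s, d_acc = v^2/(2a) = 0.275000 rad each
d_cruise = 6.55 - 2*0.275000 = 6.000000 rad
t_cruise = d_cruise/v = 6.000000/2.2 = 2.7273

2.7273 s


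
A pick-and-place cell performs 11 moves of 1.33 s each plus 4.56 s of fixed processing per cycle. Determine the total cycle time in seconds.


T = 11*1.33 + 4.56 = 19.1900

19.1900 s


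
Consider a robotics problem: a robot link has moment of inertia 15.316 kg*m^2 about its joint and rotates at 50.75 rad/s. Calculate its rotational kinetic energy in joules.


KE = (1/2)*I*omega^2 = 0.5*15.316*50.75^2 = 19723.6576

19723.6576 J


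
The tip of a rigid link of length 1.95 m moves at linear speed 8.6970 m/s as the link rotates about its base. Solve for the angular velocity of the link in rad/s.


omega = v / L = 8.6970 / 1.95 = 4.4600

4.4600 rad/s


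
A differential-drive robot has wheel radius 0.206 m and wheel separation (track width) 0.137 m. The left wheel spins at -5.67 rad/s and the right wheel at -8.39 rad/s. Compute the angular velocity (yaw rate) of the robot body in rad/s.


omega = r*(wR - wL)/L = 0.206*(-8.39 - (-5.67))/0.137 = -4.0899

-4.0899 rad/s


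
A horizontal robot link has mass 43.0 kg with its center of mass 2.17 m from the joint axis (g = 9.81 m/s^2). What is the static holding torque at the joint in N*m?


tau = m*g*L = 43.0 * 9.81 * 2.17 = 915.3711

915.3711 N*m


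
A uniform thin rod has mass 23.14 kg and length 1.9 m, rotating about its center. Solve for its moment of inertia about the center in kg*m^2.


I = (1/12)*m*L^2 = (1/12)*23.14*1.9^2 = 6.9613

6.9613 kg*m^2


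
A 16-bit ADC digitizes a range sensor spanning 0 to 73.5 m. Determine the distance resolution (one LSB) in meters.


res = range / 2^n = 73.5/2^16 = 73.5/65536 = 0.0011

0.0011 m


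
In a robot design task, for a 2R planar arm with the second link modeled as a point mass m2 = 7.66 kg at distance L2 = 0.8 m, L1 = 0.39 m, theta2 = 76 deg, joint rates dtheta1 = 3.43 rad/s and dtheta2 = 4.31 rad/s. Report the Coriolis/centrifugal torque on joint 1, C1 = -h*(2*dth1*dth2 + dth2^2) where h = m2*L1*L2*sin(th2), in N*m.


h = m2*L1*L2*sin(th2) = 7.66*0.39*0.8*sin(76 deg) = 2.318929
C1 = -h*(2*3.43*4.31 + 4.31^2) = -2.318929*48.1427 = -111.6395

-111.6395 N*m


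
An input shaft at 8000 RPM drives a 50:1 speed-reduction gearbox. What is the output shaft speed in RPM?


omega_out = omega_in / N = 8000 / 50 = 160.0000

160.0000 RPM


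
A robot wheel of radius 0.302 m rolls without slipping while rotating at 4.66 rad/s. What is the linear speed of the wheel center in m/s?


v = omega * r = 4.66 * 0.302 = 1.4073

1.4073 m/s


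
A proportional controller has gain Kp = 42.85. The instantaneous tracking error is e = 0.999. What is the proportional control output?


u_P = Kp * e = 42.85 * 0.999 = 42.8072

42.8072


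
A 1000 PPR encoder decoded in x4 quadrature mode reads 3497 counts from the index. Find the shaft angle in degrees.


angle = counts * 360 / (PPR*4) = 3497 * 360 / 4000 = 314.7300

314.7300 degrees


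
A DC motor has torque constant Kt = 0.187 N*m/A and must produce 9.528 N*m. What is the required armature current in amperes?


I = tau / Kt = 9.528/0.187 = 50.9519

50.9519 A


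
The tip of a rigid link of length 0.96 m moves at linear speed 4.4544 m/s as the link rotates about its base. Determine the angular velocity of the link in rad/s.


omega = v / L = 4.4544 / 0.96 = 4.6400

4.6400 rad/s


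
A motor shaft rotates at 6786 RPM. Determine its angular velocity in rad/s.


omega = 6786 * 2*pi/60 = 710.6283

710.6283 rad/s


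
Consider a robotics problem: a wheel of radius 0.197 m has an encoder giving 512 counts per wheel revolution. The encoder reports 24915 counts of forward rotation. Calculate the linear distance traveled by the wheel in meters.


revs = 24915/512 = 48.662109
d = revs * 2*pi*r = 48.662109 * 2*pi*0.197 = 60.2334

60.2334 m


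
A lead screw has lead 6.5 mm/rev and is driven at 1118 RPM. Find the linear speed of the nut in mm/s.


v = lead * (RPM/60) = 6.5*1118/60 = 121.1167

121.1167 mm/s


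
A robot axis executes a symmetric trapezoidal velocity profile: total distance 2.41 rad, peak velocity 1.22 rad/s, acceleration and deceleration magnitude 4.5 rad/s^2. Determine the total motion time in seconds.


t_acc = v/a = 1.22/4.5 = 0.271111 s
d_acc = v^2/(2a) = 0.165378 rad (each ramp)
d_cruise = 2.41 - 2*0.165378 = 2.079244 rad
t_cruise = 2.079244/1.22 = 1.704298 s
t_total = 2*0.271111 + 1.704298 = 2.2465

2.2465 s


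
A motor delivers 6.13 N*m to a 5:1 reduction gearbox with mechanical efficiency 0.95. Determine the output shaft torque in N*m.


tau_out = tau_in * N * eta = 6.13 * 5 * 0.95 = 29.1175

29.1175 N*m


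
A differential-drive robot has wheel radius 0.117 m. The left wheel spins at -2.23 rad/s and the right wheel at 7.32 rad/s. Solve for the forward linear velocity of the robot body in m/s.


v = r*(wR + wL)/2 = 0.117*(7.32 + -2.23)/2 = 0.2978

0.2978 m/s


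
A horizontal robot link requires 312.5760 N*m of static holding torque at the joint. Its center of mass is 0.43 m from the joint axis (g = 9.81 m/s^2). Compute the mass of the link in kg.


m = tau / (g*L) = 312.5760 / (9.81 * 0.43) = 74.1000

74.1000 kg


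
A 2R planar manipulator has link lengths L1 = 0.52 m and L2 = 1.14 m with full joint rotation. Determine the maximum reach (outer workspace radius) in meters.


r_max = L1 + L2 = 0.52 + 1.14 = 1.6600

1.6600 m


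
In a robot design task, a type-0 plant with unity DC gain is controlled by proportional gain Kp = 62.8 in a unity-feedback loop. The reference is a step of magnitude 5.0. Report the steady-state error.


e_ss = R/(1 + Kp) = 5.0/(1 + 62.8) = 5.0/63.8000 = 0.0784

0.0784


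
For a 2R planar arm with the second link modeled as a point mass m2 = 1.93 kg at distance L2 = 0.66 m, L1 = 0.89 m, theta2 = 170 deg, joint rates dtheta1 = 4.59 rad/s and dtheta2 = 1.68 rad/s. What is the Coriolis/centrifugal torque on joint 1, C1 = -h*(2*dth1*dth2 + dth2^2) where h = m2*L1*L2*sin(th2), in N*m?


h = m2*L1*L2*sin(th2) = 1.93*0.89*0.66*sin(170 deg) = 0.196862
C1 = -h*(2*4.59*1.68 + 1.68^2) = -0.196862*18.2448 = -3.5917

-3.5917 N*m


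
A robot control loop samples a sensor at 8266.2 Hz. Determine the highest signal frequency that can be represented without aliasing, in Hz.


f_max = f_s/2 = 8266.2/2 = 4133.1000

4133.1000 Hz


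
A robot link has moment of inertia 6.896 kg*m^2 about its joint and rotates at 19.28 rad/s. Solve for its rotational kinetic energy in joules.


KE = (1/2)*I*omega^2 = 0.5*6.896*19.28^2 = 1281.6850

1281.6850 J


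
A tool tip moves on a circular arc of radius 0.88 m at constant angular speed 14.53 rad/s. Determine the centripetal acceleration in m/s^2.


a_c = omega^2 * r = 14.53^2 * 0.88 = 185.7864

185.7864 m/s^2


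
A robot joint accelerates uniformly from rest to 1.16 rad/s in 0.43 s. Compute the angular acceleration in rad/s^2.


alpha = delta_omega / t = 1.16 / 0.43 = 2.6977

2.6977 rad/s^2


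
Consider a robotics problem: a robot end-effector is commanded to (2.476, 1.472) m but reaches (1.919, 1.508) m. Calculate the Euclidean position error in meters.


dx = 1.919 - (2.476) = -0.5570, dy = 1.508 - (1.472) = 0.0360
err = sqrt(0.310249 + 0.001296) = 0.5582

0.5582 m


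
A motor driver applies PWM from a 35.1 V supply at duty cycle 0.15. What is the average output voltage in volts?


V_avg = V_supply * D = 35.1*0.15 = 5.2650

5.2650 V


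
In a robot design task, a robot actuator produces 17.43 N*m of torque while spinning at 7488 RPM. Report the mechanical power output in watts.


omega = 7488 * 2*pi/60 = 784.141526 rad/s
P = tau * omega = 17.43 * 784.141526 = 13667.5868

13667.5868 W


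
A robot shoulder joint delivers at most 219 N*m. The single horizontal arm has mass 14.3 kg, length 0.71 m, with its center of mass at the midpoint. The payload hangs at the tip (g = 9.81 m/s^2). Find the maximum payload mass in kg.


tau_arm = m_arm*g*(L/2) = 14.3*9.81*0.71/2 = 49.8005 N*m
tau_payload = tau_max - tau_arm = 219 - 49.8005 = 169.1995
m_payload = tau_payload / (g*L) = 169.1995 / (9.81*0.71) = 24.2925

24.2925 kg


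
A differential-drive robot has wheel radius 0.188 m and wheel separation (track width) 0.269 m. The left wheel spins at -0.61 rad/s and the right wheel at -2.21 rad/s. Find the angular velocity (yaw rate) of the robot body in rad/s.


omega = r*(wR - wL)/L = 0.188*(-2.21 - (-0.61))/0.269 = -1.1182

-1.1182 rad/s


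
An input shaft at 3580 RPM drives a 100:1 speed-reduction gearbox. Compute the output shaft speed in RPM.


omega_out = omega_in / N = 3580 / 100 = 35.8000

35.8000 RPM


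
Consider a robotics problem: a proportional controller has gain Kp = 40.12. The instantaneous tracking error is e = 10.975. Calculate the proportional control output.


u_P = Kp * e = 40.12 * 10.975 = 440.3170

440.3170


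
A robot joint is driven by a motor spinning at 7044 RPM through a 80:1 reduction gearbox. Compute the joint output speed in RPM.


omega_joint = omega_motor / N = 7044 / 80 = 88.0500

88.0500 RPM


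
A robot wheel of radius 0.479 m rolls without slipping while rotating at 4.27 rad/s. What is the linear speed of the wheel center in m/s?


v = omega * r = 4.27 * 0.479 = 2.0453

2.0453 m/s


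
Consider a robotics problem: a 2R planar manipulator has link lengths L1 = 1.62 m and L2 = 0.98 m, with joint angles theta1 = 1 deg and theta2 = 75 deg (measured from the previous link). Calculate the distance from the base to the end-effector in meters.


x = L1*cos(th1) + L2*cos(th1+th2) = 1.856837
y = L1*sin(th1) + L2*sin(th1+th2) = 0.979163
d = sqrt(x^2 + y^2) = sqrt(3.447844 + 0.958760) = 2.0992

2.0992 m


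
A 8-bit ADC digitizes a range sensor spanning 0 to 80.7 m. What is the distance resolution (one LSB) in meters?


res = range / 2^n = 80.7/2^8 = 80.7/256 = 0.3152

0.3152 m


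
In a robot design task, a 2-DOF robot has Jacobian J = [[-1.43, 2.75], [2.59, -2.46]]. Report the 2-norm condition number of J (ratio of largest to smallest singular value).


JJ^T eigenvalues: trace(JJ^T) = 22.3671, det(JJ^T) = det(J)^2 = 12.99386209
s_max^2 = (22.3671 + sqrt(448.31171405))/2 = 21.77023638
s_min^2 = (22.3671 - sqrt(448.31171405))/2 = 0.59686362
kappa = s_max/s_min = sqrt(21.77023638/0.59686362) = 6.0394

6.0394


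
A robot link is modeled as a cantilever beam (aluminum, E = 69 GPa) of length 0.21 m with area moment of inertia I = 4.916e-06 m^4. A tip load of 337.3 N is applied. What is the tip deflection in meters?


delta = F*L^3/(3*E*I) = 337.3*0.21^3/(3*6.900e+10*4.916e-06)
      = 3.1237353/1017612 = 3.0697e-06

3.0697e-06 m


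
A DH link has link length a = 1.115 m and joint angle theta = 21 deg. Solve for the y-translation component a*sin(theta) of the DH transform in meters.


a*sin(theta) = 1.115*sin(21 deg) = 0.3996

0.3996 m


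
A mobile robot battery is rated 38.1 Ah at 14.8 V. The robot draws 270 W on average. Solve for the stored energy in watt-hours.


E = capacity * V = 38.1*14.8 = 563.8800

563.8800 Wh


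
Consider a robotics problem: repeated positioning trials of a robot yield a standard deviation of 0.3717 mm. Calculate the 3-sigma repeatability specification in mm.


repeatability = 3*sigma = 3*0.3717 = 1.1151

1.1151 mm


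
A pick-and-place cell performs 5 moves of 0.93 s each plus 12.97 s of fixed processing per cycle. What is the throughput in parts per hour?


T_cycle = 5*0.93 + 12.97 = 17.6200 s
rate = 3600/T = 204.3133

204.3133 parts/hour


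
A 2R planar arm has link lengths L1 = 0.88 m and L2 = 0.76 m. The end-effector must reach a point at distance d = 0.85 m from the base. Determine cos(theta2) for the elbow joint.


cos(th2) = (d^2 - L1^2 - L2^2)/(2*L1*L2) = (0.85^2 - 0.88^2 - 0.76^2)/(2*0.88*0.76) = -0.4706

-0.4706


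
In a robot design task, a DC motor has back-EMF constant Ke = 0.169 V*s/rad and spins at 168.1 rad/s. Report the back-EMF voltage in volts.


V_emf = Ke * omega = 0.169*168.1 = 28.4089

28.4089 V


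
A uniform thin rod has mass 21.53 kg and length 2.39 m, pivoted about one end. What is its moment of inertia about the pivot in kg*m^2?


I = (1/3)*m*L^2 = (1/3)*21.53*2.39^2 = 40.9938

40.9938 kg*m^2


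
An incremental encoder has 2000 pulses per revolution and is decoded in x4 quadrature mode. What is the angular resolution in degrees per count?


resolution = 360 / (PPR * 4) = 360 / 8000 = 0.0450

0.0450 degrees


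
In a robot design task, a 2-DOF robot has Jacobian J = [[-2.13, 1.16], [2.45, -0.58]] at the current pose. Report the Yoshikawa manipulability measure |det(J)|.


det(J) = -2.13*-0.58 - (1.16)*(2.45) = -1.6066
|det(J)| = 1.6066

1.6066
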